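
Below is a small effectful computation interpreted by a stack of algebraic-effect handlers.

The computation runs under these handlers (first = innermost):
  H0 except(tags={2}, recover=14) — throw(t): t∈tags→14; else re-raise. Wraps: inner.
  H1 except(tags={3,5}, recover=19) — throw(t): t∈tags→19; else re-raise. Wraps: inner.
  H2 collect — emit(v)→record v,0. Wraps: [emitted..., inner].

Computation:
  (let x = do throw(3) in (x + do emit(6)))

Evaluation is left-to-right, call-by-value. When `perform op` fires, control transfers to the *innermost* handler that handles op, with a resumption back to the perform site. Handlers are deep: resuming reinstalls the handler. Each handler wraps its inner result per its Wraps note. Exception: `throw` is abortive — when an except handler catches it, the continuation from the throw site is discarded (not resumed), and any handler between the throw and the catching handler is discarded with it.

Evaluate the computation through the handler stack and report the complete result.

Answer: [19]

Working:
throw(3) @ H0 re-raised
throw(3) @ H1 caught ⇒ 19
H2 returns [19]
= [19]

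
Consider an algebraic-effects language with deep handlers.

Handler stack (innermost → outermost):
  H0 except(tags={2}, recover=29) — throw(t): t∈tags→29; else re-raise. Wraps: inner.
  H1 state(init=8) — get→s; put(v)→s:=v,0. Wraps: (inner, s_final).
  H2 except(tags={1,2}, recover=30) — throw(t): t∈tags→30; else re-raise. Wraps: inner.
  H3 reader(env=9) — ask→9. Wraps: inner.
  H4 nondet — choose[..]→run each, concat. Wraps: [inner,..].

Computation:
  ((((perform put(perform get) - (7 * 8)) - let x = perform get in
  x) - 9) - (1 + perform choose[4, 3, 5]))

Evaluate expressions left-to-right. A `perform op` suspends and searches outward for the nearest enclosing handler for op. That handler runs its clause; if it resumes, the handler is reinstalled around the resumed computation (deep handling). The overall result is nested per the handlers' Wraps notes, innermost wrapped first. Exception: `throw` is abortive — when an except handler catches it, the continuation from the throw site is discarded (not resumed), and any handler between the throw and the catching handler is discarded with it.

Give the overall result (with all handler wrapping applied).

Step-by-step:
get @ H1 ⇒ 8
put(8) @ H1 ⇒ s:=8
get @ H1 ⇒ 8
choose[4, 3, 5] @ H4
  branch[0] choose=4:
    H0 returns -78
    H1 returns (-78, 8)
    H2 returns (-78, 8)
    H3 returns (-78, 8)
    H4 returns [(-78, 8)]
  branch[1] choose=3:
    H0 returns -77
    H1 returns (-77, 8)
    H2 returns (-77, 8)
    H3 returns (-77, 8)
    H4 returns [(-77, 8)]
  branch[2] choose=5:
    H0 returns -79
    H1 returns (-79, 8)
    H2 returns (-79, 8)
    H3 returns (-79, 8)
    H4 returns [(-79, 8)]
= [(-78, 8), (-77, 8), (-79, 8)]

Answer: [(-78, 8), (-77, 8), (-79, 8)]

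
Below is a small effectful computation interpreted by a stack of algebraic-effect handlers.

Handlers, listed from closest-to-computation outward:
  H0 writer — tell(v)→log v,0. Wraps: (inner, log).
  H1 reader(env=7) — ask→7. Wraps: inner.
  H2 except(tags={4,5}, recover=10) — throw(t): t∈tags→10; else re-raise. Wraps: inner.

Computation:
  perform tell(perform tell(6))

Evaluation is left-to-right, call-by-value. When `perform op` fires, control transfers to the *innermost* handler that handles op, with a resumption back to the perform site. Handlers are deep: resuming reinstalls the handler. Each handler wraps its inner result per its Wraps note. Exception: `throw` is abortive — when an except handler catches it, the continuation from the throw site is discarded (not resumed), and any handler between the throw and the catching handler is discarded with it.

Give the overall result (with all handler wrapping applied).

Working:
tell(6) @ H0 ⇒ log+=6
tell(0) @ H0 ⇒ log+=0
H0 returns (0, (6, 0))
H1 returns (0, (6, 0))
H2 returns (0, (6, 0))
= (0, (6, 0))

Answer: (0, (6, 0))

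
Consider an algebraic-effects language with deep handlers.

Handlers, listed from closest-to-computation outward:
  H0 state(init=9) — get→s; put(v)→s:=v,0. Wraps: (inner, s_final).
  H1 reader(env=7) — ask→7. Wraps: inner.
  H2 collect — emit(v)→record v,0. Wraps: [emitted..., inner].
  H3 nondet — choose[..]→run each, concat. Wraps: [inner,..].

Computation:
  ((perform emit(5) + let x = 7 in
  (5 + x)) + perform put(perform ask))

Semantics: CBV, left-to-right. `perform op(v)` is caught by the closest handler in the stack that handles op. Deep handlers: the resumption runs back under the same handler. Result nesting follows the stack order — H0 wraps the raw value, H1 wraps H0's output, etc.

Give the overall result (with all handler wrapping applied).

Evaluation trace:
emit(5) @ H2 ⇒ out+=5
ask @ H1 ⇒ 7
put(7) @ H0 ⇒ s:=7
H0 returns (12, 7)
H1 returns (12, 7)
H2 returns [5, (12, 7)]
H3 returns [[5, (12, 7)]]
= [[5, (12, 7)]]

Answer: [[5, (12, 7)]]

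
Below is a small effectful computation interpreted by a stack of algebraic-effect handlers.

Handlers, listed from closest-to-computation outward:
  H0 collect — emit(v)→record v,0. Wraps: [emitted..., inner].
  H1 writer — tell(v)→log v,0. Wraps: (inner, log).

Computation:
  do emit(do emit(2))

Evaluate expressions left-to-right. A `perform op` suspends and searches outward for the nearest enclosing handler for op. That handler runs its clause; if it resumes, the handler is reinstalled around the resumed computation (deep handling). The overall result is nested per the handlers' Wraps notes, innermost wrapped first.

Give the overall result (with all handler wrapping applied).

Answer: ([2, 0, 0], ())

Working:
emit(2) @ H0 ⇒ out+=2
emit(0) @ H0 ⇒ out+=0
H0 returns [2, 0, 0]
H1 returns ([2, 0, 0], ())
= ([2, 0, 0], ())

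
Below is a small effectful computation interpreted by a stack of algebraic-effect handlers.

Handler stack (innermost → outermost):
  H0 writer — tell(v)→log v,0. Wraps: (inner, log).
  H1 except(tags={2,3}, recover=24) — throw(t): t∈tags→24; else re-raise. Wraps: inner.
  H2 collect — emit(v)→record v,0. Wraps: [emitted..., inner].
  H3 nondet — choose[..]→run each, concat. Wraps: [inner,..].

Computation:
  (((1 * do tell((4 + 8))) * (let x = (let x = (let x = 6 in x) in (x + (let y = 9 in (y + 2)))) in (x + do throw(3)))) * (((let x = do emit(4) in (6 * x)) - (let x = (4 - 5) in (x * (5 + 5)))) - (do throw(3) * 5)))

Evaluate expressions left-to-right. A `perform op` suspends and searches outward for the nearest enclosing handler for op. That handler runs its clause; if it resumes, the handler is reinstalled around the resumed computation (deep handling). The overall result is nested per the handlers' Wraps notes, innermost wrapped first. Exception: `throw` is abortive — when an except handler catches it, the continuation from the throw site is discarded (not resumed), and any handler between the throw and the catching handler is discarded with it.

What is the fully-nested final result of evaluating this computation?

Step-by-step:
tell(12) @ H0 ⇒ log+=12
throw(3) @ H1 caught ⇒ 24
H2 returns [24]
H3 returns [[24]]
= [[24]]

Answer: [[24]]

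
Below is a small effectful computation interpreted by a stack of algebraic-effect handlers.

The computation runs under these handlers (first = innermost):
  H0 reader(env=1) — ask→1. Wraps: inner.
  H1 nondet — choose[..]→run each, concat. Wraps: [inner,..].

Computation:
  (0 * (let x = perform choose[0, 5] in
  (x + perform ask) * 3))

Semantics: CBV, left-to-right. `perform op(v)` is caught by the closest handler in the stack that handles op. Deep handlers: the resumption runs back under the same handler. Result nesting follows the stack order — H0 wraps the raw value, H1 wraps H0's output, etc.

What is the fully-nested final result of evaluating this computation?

Answer: [0, 0]

Step-by-step:
choose[0, 5] @ H1
  branch[0] choose=0:
    ask @ H0 ⇒ 1
    H0 returns 0
    H1 returns [0]
  branch[1] choose=5:
    ask @ H0 ⇒ 1
    H0 returns 0
    H1 returns [0]
= [0, 0]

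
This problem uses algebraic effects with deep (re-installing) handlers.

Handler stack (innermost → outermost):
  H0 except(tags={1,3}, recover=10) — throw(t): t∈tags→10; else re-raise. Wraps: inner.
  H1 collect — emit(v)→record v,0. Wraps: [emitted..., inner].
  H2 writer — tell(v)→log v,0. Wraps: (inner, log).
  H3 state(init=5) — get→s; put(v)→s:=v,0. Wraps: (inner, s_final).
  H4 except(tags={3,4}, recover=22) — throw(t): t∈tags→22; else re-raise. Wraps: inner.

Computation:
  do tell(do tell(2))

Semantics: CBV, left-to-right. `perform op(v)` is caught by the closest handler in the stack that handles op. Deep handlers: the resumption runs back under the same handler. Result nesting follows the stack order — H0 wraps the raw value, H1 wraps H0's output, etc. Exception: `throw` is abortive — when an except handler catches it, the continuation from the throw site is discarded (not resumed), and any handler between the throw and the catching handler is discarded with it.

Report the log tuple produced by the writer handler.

Answer: (2, 0)

Step-by-step:
tell(2) @ H2 ⇒ log+=2
tell(0) @ H2 ⇒ log+=0
H0 returns 0
H1 returns [0]
H2 returns ([0], (2, 0))
H3 returns (([0], (2, 0)), 5)
H4 returns (([0], (2, 0)), 5)
= (([0], (2, 0)), 5)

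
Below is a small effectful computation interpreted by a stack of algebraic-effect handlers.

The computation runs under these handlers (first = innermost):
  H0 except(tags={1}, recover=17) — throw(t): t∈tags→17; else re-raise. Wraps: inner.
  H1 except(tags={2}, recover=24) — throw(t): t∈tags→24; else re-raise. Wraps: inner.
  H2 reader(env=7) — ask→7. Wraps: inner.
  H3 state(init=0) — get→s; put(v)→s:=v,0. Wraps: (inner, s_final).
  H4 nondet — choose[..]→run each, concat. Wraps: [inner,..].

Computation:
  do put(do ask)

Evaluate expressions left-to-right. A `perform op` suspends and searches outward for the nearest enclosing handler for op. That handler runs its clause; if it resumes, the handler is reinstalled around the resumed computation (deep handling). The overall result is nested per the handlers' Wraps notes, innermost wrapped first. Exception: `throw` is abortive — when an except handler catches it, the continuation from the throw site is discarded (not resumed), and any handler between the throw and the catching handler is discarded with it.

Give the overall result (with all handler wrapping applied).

Step-by-step:
ask @ H2 ⇒ 7
put(7) @ H3 ⇒ s:=7
H0 returns 0
H1 returns 0
H2 returns 0
H3 returns (0, 7)
H4 returns [(0, 7)]
= [(0, 7)]

Answer: [(0, 7)]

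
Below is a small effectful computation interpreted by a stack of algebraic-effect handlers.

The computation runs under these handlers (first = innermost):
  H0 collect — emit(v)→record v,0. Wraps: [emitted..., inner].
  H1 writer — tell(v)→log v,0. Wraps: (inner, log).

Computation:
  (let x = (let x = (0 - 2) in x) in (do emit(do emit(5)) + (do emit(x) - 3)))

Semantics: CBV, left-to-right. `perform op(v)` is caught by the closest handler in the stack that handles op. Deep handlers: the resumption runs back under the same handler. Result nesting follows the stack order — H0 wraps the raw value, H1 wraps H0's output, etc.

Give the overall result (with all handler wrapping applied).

Step-by-step:
emit(5) @ H0 ⇒ out+=5
emit(0) @ H0 ⇒ out+=0
emit(-2) @ H0 ⇒ out+=-2
H0 returns [5, 0, -2, -3]
H1 returns ([5, 0, -2, -3], ())
= ([5, 0, -2, -3], ())

Answer: ([5, 0, -2, -3], ())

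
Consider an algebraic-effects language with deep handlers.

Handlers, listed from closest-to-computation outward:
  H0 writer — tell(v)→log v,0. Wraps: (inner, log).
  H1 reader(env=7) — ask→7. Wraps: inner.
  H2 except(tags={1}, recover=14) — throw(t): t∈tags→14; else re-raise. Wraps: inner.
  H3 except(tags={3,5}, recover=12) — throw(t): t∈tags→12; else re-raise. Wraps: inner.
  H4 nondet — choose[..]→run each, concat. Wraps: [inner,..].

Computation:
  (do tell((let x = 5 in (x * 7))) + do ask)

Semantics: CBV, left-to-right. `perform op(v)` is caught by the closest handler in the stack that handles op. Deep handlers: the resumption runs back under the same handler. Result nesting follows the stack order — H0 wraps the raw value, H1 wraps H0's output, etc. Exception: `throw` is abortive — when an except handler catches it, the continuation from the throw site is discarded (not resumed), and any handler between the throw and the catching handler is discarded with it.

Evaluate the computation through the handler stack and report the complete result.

Evaluation trace:
tell(35) @ H0 ⇒ log+=35
ask @ H1 ⇒ 7
H0 returns (7, (35))
H1 returns (7, (35))
H2 returns (7, (35))
H3 returns (7, (35))
H4 returns [(7, (35))]
= [(7, (35))]

Answer: [(7, (35))]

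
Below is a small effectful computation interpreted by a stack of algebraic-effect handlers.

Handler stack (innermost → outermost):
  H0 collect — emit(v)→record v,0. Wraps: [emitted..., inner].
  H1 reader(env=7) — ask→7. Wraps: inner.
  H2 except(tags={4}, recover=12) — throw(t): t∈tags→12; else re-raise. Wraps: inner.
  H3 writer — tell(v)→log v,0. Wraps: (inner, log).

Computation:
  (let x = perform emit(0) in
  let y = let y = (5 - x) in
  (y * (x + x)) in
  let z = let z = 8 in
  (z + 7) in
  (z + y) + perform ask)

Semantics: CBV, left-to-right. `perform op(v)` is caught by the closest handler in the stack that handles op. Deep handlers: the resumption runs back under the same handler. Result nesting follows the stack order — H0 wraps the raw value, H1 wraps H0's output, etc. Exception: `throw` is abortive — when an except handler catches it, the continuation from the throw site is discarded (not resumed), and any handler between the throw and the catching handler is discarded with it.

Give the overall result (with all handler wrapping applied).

Answer: ([0, 22], ())

Step-by-step:
emit(0) @ H0 ⇒ out+=0
ask @ H1 ⇒ 7
H0 returns [0, 22]
H1 returns [0, 22]
H2 returns [0, 22]
H3 returns ([0, 22], ())
= ([0, 22], ())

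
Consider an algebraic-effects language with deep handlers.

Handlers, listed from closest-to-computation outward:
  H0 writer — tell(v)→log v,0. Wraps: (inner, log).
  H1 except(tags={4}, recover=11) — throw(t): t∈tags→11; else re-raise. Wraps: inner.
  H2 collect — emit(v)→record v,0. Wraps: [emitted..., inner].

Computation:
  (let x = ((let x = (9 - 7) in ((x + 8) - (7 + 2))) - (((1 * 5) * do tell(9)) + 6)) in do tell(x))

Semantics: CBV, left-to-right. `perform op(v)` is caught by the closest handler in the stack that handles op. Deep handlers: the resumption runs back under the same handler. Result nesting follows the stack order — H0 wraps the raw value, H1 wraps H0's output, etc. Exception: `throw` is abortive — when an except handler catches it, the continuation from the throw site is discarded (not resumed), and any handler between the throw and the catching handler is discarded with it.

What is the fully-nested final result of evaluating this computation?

Evaluation trace:
tell(9) @ H0 ⇒ log+=9
tell(-5) @ H0 ⇒ log+=-5
H0 returns (0, (9, -5))
H1 returns (0, (9, -5))
H2 returns [(0, (9, -5))]
= [(0, (9, -5))]

Answer: [(0, (9, -5))]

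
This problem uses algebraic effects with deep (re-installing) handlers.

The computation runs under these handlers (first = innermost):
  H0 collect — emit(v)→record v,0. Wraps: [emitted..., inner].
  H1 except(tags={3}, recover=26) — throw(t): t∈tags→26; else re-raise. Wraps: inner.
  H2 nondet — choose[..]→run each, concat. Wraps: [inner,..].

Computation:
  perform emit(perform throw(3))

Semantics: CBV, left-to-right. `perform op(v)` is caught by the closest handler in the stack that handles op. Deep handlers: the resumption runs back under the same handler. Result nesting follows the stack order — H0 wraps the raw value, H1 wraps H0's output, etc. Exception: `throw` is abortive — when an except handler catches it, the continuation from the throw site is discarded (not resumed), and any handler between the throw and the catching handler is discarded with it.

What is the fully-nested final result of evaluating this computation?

Working:
throw(3) @ H1 caught ⇒ 26
H2 returns [26]
= [26]

Answer: [26]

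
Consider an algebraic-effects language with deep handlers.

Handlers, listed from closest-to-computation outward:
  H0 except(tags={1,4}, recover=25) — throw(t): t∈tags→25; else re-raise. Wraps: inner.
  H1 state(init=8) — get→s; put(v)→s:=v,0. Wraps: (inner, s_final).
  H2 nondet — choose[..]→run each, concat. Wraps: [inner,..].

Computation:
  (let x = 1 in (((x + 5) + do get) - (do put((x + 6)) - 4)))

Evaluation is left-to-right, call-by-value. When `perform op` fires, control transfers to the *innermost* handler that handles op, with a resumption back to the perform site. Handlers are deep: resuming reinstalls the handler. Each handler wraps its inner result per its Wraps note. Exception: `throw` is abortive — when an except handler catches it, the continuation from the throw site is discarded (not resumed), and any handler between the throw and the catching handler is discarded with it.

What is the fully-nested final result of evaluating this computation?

Evaluation trace:
get @ H1 ⇒ 8
put(7) @ H1 ⇒ s:=7
H0 returns 18
H1 returns (18, 7)
H2 returns [(18, 7)]
= [(18, 7)]

Answer: [(18, 7)]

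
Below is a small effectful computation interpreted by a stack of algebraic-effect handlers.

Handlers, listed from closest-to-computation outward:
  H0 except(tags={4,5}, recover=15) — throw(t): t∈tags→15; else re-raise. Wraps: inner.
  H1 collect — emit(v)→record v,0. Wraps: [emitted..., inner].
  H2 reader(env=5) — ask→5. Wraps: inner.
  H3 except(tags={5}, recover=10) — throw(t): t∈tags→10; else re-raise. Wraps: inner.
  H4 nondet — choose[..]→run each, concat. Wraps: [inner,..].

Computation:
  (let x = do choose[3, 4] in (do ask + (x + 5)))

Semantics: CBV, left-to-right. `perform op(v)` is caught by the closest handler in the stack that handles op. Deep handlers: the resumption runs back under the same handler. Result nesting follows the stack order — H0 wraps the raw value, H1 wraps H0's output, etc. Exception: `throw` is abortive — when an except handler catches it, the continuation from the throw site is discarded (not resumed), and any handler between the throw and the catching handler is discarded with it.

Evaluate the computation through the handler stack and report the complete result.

Answer: [[13], [14]]

Working:
choose[3, 4] @ H4
  branch[0] choose=3:
    ask @ H2 ⇒ 5
    H0 returns 13
    H1 returns [13]
    H2 returns [13]
    H3 returns [13]
    H4 returns [[13]]
  branch[1] choose=4:
    ask @ H2 ⇒ 5
    H0 returns 14
    H1 returns [14]
    H2 returns [14]
    H3 returns [14]
    H4 returns [[14]]
= [[13], [14]]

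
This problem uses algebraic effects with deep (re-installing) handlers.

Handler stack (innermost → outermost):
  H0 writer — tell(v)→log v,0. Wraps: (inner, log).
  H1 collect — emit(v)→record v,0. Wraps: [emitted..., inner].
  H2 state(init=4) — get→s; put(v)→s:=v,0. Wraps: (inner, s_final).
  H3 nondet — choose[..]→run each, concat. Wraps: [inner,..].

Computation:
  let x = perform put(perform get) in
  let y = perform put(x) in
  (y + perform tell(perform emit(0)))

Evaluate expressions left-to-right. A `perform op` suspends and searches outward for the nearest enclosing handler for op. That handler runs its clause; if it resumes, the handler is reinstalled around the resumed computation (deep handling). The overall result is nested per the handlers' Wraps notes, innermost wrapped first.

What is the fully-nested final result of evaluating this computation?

Step-by-step:
get @ H2 ⇒ 4
put(4) @ H2 ⇒ s:=4
put(0) @ H2 ⇒ s:=0
emit(0) @ H1 ⇒ out+=0
tell(0) @ H0 ⇒ log+=0
H0 returns (0, (0))
H1 returns [0, (0, (0))]
H2 returns ([0, (0, (0))], 0)
H3 returns [([0, (0, (0))], 0)]
= [([0, (0, (0))], 0)]

Answer: [([0, (0, (0))], 0)]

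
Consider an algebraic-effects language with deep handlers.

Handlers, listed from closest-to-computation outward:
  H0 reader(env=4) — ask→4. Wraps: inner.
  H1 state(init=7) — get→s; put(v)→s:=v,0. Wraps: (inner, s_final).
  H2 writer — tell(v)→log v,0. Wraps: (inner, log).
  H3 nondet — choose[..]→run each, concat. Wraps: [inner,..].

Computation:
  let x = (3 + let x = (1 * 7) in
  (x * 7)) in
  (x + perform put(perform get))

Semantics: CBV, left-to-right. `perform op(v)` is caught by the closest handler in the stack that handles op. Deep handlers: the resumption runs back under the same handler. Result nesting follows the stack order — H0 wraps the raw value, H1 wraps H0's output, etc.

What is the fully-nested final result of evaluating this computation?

Answer: [((52, 7), ())]

Working:
get @ H1 ⇒ 7
put(7) @ H1 ⇒ s:=7
H0 returns 52
H1 returns (52, 7)
H2 returns ((52, 7), ())
H3 returns [((52, 7), ())]
= [((52, 7), ())]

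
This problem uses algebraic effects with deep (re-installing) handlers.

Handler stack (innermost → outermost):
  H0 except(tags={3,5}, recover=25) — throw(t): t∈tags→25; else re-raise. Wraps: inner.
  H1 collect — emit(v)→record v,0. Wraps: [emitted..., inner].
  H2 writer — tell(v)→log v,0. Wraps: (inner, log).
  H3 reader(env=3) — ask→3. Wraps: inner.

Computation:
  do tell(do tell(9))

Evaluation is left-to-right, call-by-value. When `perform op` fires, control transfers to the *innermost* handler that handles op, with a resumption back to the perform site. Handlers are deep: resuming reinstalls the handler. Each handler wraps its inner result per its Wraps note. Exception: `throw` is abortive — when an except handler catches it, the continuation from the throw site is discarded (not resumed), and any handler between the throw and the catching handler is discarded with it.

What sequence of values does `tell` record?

Answer: (9, 0)

Evaluation trace:
tell(9) @ H2 ⇒ log+=9
tell(0) @ H2 ⇒ log+=0
H0 returns 0
H1 returns [0]
H2 returns ([0], (9, 0))
H3 returns ([0], (9, 0))
= ([0], (9, 0))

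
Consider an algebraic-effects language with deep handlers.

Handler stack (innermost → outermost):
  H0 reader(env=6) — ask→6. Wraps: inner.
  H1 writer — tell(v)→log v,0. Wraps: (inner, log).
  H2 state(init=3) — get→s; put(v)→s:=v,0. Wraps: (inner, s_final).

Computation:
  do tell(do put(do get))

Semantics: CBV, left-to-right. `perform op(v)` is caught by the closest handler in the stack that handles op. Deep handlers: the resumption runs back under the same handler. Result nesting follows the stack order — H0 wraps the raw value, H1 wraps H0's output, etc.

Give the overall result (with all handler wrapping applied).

Answer: ((0, (0)), 3)

Step-by-step:
get @ H2 ⇒ 3
put(3) @ H2 ⇒ s:=3
tell(0) @ H1 ⇒ log+=0
H0 returns 0
H1 returns (0, (0))
H2 returns ((0, (0)), 3)
= ((0, (0)), 3)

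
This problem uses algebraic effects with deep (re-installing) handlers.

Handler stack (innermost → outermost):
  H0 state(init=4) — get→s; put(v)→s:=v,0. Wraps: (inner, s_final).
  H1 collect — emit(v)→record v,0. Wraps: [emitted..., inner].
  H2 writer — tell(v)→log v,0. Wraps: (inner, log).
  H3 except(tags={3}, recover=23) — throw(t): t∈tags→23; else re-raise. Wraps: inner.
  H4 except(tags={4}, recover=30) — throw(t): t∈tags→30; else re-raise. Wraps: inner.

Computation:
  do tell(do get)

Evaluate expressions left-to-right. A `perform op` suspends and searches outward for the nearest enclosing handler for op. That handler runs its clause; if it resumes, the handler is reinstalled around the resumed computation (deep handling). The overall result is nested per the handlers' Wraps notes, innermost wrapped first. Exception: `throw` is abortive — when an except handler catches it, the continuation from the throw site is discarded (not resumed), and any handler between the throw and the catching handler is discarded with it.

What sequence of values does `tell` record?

Answer: (4)

Evaluation trace:
get @ H0 ⇒ 4
tell(4) @ H2 ⇒ log+=4
H0 returns (0, 4)
H1 returns [(0, 4)]
H2 returns ([(0, 4)], (4))
H3 returns ([(0, 4)], (4))
H4 returns ([(0, 4)], (4))
= ([(0, 4)], (4))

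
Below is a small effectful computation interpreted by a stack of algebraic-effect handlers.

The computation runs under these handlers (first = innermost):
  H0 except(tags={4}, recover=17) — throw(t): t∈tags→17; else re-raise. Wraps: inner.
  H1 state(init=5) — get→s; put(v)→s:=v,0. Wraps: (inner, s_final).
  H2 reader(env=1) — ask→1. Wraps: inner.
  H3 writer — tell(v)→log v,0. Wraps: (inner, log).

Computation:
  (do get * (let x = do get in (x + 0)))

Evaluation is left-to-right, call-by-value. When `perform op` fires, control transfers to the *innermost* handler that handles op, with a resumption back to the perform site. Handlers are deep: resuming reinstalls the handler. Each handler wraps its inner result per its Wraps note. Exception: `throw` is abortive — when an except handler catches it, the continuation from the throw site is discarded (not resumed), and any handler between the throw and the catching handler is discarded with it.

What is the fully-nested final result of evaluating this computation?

Evaluation trace:
get @ H1 ⇒ 5
get @ H1 ⇒ 5
H0 returns 25
H1 returns (25, 5)
H2 returns (25, 5)
H3 returns ((25, 5), ())
= ((25, 5), ())

Answer: ((25, 5), ())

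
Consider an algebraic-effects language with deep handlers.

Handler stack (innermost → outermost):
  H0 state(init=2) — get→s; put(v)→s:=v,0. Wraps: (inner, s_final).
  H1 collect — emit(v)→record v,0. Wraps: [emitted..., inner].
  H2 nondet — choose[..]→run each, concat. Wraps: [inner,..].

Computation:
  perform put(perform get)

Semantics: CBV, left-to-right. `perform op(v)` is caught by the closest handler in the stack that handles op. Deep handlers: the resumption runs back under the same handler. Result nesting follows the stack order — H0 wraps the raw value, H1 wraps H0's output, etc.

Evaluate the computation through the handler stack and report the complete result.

Answer: [[(0, 2)]]

Evaluation trace:
get @ H0 ⇒ 2
put(2) @ H0 ⇒ s:=2
H0 returns (0, 2)
H1 returns [(0, 2)]
H2 returns [[(0, 2)]]
= [[(0, 2)]]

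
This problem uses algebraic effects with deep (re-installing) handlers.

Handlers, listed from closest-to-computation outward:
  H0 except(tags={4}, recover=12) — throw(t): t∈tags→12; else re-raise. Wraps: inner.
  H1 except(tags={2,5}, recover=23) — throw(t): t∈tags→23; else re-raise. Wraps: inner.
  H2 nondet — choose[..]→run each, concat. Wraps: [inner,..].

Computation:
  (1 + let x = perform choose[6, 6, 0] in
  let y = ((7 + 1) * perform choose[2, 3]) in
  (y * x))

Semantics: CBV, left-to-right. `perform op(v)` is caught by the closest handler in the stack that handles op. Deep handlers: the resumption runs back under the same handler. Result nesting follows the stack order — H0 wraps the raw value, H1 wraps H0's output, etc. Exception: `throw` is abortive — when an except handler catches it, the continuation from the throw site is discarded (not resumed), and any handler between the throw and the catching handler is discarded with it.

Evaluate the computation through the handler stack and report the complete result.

Answer: [97, 145, 97, 145, 1, 1]

Step-by-step:
choose[6, 6, 0] @ H2
  branch[0] choose=6:
    choose[2, 3] @ H2
      branch[0] choose=2:
        H0 returns 97
        H1 returns 97
        H2 returns [97]
      branch[1] choose=3:
        H0 returns 145
        H1 returns 145
        H2 returns [145]
  branch[1] choose=6:
    choose[2, 3] @ H2
      branch[0] choose=2:
        H0 returns 97
        H1 returns 97
        H2 returns [97]
      branch[1] choose=3:
        H0 returns 145
        H1 returns 145
        H2 returns [145]
  branch[2] choose=0:
    choose[2, 3] @ H2
      branch[0] choose=2:
        H0 returns 1
        H1 returns 1
        H2 returns [1]
      branch[1] choose=3:
        H0 returns 1
        H1 returns 1
        H2 returns [1]
= [97, 145, 97, 145, 1, 1]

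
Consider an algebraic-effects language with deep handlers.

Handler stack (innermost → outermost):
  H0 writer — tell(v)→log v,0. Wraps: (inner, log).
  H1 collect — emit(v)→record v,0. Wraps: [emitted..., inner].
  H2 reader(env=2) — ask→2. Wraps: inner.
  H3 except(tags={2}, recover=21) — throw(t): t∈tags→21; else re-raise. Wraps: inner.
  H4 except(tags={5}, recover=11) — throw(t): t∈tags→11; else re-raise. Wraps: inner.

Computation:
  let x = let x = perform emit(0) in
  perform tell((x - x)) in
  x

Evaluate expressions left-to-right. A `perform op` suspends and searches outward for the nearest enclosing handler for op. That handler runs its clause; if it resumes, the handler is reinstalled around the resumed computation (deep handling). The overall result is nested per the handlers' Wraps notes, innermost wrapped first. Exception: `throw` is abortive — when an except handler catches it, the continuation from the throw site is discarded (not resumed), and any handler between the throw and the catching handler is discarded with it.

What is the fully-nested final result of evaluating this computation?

Step-by-step:
emit(0) @ H1 ⇒ out+=0
tell(0) @ H0 ⇒ log+=0
H0 returns (0, (0))
H1 returns [0, (0, (0))]
H2 returns [0, (0, (0))]
H3 returns [0, (0, (0))]
H4 returns [0, (0, (0))]
= [0, (0, (0))]

Answer: [0, (0, (0))]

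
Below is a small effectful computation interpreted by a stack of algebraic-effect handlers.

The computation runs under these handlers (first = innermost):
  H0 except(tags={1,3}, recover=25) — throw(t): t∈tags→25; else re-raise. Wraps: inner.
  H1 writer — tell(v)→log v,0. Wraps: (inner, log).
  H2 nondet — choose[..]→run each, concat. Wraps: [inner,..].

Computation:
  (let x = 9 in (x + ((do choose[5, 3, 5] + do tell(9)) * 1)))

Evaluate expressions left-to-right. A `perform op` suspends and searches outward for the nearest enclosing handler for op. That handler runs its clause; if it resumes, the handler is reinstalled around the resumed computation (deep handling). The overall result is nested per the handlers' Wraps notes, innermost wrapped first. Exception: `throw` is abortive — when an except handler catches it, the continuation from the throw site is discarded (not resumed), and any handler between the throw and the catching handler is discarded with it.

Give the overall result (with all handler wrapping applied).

Evaluation trace:
choose[5, 3, 5] @ H2
  branch[0] choose=5:
    tell(9) @ H1 ⇒ log+=9
    H0 returns 14
    H1 returns (14, (9))
    H2 returns [(14, (9))]
  branch[1] choose=3:
    tell(9) @ H1 ⇒ log+=9
    H0 returns 12
    H1 returns (12, (9))
    H2 returns [(12, (9))]
  branch[2] choose=5:
    tell(9) @ H1 ⇒ log+=9
    H0 returns 14
    H1 returns (14, (9))
    H2 returns [(14, (9))]
= [(14, (9)), (12, (9)), (14, (9))]

Answer: [(14, (9)), (12, (9)), (14, (9))]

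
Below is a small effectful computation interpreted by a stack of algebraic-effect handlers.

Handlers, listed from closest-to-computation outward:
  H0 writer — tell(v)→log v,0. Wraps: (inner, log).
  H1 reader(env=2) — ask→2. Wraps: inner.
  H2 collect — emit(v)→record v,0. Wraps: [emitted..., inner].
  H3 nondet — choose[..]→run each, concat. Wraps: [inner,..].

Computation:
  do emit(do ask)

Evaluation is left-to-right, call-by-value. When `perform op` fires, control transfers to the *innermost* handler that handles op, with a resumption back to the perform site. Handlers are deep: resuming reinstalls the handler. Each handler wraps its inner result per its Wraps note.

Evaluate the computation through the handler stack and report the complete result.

Working:
ask @ H1 ⇒ 2
emit(2) @ H2 ⇒ out+=2
H0 returns (0, ())
H1 returns (0, ())
H2 returns [2, (0, ())]
H3 returns [[2, (0, ())]]
= [[2, (0, ())]]

Answer: [[2, (0, ())]]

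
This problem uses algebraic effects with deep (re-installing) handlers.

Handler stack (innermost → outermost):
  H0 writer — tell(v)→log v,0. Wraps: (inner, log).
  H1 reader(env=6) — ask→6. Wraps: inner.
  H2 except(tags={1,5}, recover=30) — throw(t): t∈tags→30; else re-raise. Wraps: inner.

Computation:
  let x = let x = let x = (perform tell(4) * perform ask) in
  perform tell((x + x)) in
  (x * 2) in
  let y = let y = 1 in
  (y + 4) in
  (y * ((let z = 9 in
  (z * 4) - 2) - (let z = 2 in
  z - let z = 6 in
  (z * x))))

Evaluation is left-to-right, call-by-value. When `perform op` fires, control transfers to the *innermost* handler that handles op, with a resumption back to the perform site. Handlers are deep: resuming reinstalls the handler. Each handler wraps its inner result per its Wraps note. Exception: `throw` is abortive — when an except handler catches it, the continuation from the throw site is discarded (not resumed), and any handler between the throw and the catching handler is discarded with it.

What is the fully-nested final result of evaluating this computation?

Answer: (160, (4, 0))

Evaluation trace:
tell(4) @ H0 ⇒ log+=4
ask @ H1 ⇒ 6
tell(0) @ H0 ⇒ log+=0
H0 returns (160, (4, 0))
H1 returns (160, (4, 0))
H2 returns (160, (4, 0))
= (160, (4, 0))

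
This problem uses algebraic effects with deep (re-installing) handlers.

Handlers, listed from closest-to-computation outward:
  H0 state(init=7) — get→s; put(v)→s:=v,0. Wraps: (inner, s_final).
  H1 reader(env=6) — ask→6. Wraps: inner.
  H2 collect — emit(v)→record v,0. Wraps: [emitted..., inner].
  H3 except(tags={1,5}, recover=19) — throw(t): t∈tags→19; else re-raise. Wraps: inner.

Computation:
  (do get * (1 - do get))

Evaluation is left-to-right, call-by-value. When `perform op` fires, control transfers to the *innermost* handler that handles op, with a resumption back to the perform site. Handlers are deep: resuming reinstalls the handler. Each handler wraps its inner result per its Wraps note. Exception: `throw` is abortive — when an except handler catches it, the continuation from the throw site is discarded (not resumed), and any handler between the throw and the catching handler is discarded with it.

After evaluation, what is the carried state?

Working:
get @ H0 ⇒ 7
get @ H0 ⇒ 7
H0 returns (-42, 7)
H1 returns (-42, 7)
H2 returns [(-42, 7)]
H3 returns [(-42, 7)]
= [(-42, 7)]

Answer: 7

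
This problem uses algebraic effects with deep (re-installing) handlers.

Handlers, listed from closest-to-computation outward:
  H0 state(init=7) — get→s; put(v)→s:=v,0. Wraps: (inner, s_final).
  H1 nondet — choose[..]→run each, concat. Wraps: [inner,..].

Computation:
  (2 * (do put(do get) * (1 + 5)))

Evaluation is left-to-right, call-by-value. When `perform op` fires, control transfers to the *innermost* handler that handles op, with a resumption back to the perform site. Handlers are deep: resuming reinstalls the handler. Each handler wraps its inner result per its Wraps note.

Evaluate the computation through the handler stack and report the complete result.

Step-by-step:
get @ H0 ⇒ 7
put(7) @ H0 ⇒ s:=7
H0 returns (0, 7)
H1 returns [(0, 7)]
= [(0, 7)]

Answer: [(0, 7)]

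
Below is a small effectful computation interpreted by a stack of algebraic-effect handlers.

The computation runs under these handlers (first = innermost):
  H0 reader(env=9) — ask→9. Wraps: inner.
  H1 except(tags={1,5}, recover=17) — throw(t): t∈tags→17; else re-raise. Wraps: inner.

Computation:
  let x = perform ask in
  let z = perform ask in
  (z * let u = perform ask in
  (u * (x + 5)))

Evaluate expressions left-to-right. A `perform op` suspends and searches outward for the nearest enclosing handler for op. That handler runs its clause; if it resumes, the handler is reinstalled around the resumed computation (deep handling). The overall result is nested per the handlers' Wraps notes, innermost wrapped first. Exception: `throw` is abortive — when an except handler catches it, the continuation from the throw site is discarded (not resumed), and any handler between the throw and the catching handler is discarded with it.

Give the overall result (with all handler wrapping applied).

Evaluation trace:
ask @ H0 ⇒ 9
ask @ H0 ⇒ 9
ask @ H0 ⇒ 9
H0 returns 1134
H1 returns 1134
= 1134

Answer: 1134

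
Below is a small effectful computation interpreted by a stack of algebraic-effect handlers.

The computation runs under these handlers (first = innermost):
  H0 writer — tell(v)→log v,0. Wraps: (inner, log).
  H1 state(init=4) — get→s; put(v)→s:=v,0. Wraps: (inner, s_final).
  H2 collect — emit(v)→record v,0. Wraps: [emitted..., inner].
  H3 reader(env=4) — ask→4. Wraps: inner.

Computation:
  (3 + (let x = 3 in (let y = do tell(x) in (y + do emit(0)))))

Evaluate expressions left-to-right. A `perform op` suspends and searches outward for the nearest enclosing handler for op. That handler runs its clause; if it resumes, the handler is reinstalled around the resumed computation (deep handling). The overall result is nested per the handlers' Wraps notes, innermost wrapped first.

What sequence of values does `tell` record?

Answer: (3)

Working:
tell(3) @ H0 ⇒ log+=3
emit(0) @ H2 ⇒ out+=0
H0 returns (3, (3))
H1 returns ((3, (3)), 4)
H2 returns [0, ((3, (3)), 4)]
H3 returns [0, ((3, (3)), 4)]
= [0, ((3, (3)), 4)]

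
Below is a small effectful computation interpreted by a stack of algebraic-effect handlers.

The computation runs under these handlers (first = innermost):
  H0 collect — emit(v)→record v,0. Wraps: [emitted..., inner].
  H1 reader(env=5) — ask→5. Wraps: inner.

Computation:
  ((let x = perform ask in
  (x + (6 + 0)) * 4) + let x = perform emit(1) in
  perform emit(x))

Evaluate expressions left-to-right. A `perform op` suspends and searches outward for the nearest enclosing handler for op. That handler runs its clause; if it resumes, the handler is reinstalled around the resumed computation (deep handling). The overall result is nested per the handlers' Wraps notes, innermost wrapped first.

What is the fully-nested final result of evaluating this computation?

Step-by-step:
ask @ H1 ⇒ 5
emit(1) @ H0 ⇒ out+=1
emit(0) @ H0 ⇒ out+=0
H0 returns [1, 0, 44]
H1 returns [1, 0, 44]
= [1, 0, 44]

Answer: [1, 0, 44]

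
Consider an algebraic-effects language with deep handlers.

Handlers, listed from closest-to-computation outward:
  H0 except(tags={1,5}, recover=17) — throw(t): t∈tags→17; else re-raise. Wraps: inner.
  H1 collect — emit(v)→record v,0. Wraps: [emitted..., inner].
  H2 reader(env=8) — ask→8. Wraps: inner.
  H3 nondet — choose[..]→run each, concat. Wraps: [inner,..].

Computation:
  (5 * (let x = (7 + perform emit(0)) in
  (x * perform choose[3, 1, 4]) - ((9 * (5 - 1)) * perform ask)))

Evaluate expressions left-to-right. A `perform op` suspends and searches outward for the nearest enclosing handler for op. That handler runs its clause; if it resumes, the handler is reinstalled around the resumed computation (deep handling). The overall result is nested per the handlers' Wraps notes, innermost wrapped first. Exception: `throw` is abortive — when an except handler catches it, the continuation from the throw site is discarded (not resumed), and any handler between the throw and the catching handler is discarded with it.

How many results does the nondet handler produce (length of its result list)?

Answer: 3

Evaluation trace:
emit(0) @ H1 ⇒ out+=0
choose[3, 1, 4] @ H3
  branch[0] choose=3:
    ask @ H2 ⇒ 8
    H0 returns -1335
    H1 returns [0, -1335]
    H2 returns [0, -1335]
    H3 returns [[0, -1335]]
  branch[1] choose=1:
    ask @ H2 ⇒ 8
    H0 returns -1405
    H1 returns [0, -1405]
    H2 returns [0, -1405]
    H3 returns [[0, -1405]]
  branch[2] choose=4:
    ask @ H2 ⇒ 8
    H0 returns -1300
    H1 returns [0, -1300]
    H2 returns [0, -1300]
    H3 returns [[0, -1300]]
= [[0, -1335], [0, -1405], [0, -1300]]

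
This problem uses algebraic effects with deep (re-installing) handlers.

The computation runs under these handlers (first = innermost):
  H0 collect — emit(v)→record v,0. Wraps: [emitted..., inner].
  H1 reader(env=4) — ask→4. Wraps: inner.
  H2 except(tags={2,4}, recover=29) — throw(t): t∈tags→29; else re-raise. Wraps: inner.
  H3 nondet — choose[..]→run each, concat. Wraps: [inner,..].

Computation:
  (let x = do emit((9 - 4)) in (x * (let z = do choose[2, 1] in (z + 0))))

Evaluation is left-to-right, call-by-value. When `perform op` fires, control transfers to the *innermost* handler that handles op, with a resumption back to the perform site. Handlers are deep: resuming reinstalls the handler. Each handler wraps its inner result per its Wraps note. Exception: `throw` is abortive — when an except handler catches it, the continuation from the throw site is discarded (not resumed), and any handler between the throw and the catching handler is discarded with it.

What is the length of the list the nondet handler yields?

Evaluation trace:
emit(5) @ H0 ⇒ out+=5
choose[2, 1] @ H3
  branch[0] choose=2:
    H0 returns [5, 0]
    H1 returns [5, 0]
    H2 returns [5, 0]
    H3 returns [[5, 0]]
  branch[1] choose=1:
    H0 returns [5, 0]
    H1 returns [5, 0]
    H2 returns [5, 0]
    H3 returns [[5, 0]]
= [[5, 0], [5, 0]]

Answer: 2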